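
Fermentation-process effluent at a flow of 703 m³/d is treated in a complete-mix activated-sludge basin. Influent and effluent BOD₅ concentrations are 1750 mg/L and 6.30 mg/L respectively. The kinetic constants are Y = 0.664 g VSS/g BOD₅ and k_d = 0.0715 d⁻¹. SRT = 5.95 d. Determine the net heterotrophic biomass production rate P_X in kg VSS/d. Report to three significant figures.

P_X ≈ 571 kg VSS/d

Observed yield with endogenous decay: Y_obs = Y / (1 + k_d·θ_c) = 0.664 / (1 + 0.0715 × 5.95) = 0.664 / 1.425 = 0.4658 g VSS/g BOD₅.
Q·(S₀ − S) = 703 × (1750 − 6.30) × 10⁻³ = 1226 kg/d removed.
P_X = Y_obs · Q(S₀ − S) = 0.4658 × 1226 = 571.0 kg VSS/d.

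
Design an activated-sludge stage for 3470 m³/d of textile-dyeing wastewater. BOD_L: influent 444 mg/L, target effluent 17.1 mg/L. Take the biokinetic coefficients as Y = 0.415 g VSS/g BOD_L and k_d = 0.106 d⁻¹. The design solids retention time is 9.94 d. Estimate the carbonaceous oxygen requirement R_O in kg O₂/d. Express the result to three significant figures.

Y_obs = Y / (1 + k_d θ_c) = 0.415 / (1 + 0.106 × 9.94) = 0.415 / 2.054 = 0.2021.
Mass of BOD_L removed per day: Q(S₀ − S) = 3470 × 426.9 g/m³ = 1481 kg/d.
P_X = Y_obs·Q·(S₀ − S) = 0.2021 × 1481 = 299.4 kg VSS/d.
Carbonaceous O₂ demand = substrate oxidised − cell-mass equivalent = 1481 − 1.42 × 299.4 = 1056 kg O₂/d.

R_O ≈ 1060 kg O₂/d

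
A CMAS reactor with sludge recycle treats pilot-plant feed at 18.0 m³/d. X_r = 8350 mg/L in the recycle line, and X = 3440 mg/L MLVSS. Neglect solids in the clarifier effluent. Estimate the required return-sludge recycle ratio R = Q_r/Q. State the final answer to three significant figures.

Solids balance on the clarifier gives (1+R)X = R·X_r, so R = X/(X_r − X) = 3440 / (8350 − 3440) = 0.7006.

R ≈ 0.701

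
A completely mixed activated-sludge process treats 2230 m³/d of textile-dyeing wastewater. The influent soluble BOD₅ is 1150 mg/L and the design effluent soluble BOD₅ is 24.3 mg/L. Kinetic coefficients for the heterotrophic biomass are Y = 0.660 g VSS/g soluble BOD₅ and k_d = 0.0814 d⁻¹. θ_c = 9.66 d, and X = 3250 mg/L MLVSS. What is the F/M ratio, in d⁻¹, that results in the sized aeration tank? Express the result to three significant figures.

From the SRT design equation V = Y Q (S₀−S) θ_c / [X (1 + k_d θ_c)] = 0.660 × 2230 × (1150 − 24.3) × 9.66 / [3250 × (1 + 0.0814 × 9.66)] = 1.6×10^7 / 5806 = 2757 m³.
F/M = Q·S₀ / (V·X) = 2230 × 1150 / (2757 × 3250) = 0.2862 g soluble BOD₅·(g VSS·d)⁻¹.

F/M ≈ 0.286 d⁻¹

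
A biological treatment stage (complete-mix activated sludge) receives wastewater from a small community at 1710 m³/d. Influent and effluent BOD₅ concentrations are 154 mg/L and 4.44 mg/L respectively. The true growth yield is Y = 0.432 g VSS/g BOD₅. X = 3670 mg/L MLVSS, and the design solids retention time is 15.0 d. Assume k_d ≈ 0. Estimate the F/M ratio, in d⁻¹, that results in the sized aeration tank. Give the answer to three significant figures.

With k_d = 0 the design equation reduces to V = Y Q (S₀−S) θ_c / X = 0.432 × 1710 × (154 − 4.44) × 15.0 / 3670 = 451.6 m³.
F/M = Q·S₀ / (V·X) = 1710 × 154 / (451.6 × 3670) = 0.1589 g BOD₅·(g VSS·d)⁻¹.

F/M ≈ 0.159 d⁻¹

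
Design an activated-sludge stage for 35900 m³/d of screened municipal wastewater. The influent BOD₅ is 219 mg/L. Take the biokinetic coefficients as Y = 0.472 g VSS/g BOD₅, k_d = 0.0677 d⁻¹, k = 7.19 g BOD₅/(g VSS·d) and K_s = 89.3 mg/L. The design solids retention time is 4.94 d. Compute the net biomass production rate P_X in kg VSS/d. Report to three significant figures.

P_X ≈ 2680 kg VSS/d

Effluent substrate depends only on kinetics and SRT: S = K_s(1 + k_d θ_c) / [θ_c(Yk − k_d) − 1] = 89.3 × (1 + 0.0677 × 4.94) / [4.94 × (0.472 × 7.19 − 0.0677) − 1] = 119.2 / 15.43 = 7.723 mg/L.
Correct the yield for decay: Y_obs = Y/(1 + k_d θ_c) = 0.472 / (1 + 0.0677 × 4.94) = 0.472 / 1.334 = 0.3537.
Mass of BOD₅ removed per day: Q(S₀ − S) = 35900 × 211.3 g/m³ = 7585 kg/d.
So the net sludge growth is P_X = 0.3537 × 7585 = 2683 kg VSS/d.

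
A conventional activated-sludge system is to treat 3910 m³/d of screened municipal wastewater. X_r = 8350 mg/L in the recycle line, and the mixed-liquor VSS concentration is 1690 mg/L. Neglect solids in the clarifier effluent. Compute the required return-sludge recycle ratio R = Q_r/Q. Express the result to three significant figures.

Mass balance around the secondary clarifier (neglecting effluent solids): R = X / (X_r − X) = 1690 / (8350 − 1690) = 0.2538.

R ≈ 0.254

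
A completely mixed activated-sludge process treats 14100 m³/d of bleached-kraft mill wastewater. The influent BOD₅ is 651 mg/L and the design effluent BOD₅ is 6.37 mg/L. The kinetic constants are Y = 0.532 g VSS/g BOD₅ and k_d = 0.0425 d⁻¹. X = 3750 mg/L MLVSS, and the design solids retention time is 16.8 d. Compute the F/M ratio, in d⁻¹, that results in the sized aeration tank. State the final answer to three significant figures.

F/M ≈ 0.194 d⁻¹

Steady-state biomass mass balance: V·X·(1 + k_d·θ_c) = Y·Q·(S₀ − S)·θ_c, so V = 0.532 × 14100 × (651 − 6.37) × 16.8 / [3750 × (1 + 0.0425 × 16.8)] = 8.12×10^7 / 6428 = 12639 m³.
F/M = applied load / biomass = Q·S₀/(V·X) = 14100 × 651 / (12639 × 3750) = 0.1937 d⁻¹.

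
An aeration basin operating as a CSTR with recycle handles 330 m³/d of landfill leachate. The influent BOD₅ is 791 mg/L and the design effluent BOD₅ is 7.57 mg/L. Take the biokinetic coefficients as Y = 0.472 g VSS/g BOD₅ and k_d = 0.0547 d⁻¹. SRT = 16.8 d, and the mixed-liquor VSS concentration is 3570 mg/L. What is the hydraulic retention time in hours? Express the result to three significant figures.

Rearranging the biomass balance for a CMAS with decay, V = Y·Q·ΔS·θ_c / [X·(1+k_d θ_c)] = 0.472 × 330 × (791 − 7.57) × 16.8 / [3570 × (1 + 0.0547 × 16.8)] = 2.05×10^6 / 6851 = 299.2 m³.
HRT = V/Q = 299.2 m³ / 330 m³·d⁻¹ = 0.9068 d × 24 = 21.76 h.

τ ≈ 21.8 h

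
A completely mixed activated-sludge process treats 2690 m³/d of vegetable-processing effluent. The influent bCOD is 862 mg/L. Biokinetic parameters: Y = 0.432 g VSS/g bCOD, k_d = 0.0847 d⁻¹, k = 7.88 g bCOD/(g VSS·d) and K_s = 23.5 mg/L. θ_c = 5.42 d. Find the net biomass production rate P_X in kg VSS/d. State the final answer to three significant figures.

Effluent substrate depends only on kinetics and SRT: S = K_s(1 + k_d θ_c) / [θ_c(Yk − k_d) − 1] = 23.5 × (1 + 0.0847 × 5.42) / [5.42 × (0.432 × 7.88 − 0.0847) − 1] = 34.29 / 16.99 = 2.018 mg/L.
Y_obs = Y / (1 + k_d θ_c) = 0.432 / (1 + 0.0847 × 5.42) = 0.432 / 1.459 = 0.2961.
Mass of bCOD removed per day: Q(S₀ − S) = 2690 × 860.0 g/m³ = 2313 kg/d.
P_X = Y_obs · Q(S₀ − S) = 0.2961 × 2313 = 684.9 kg VSS/d.

P_X ≈ 685 kg VSS/d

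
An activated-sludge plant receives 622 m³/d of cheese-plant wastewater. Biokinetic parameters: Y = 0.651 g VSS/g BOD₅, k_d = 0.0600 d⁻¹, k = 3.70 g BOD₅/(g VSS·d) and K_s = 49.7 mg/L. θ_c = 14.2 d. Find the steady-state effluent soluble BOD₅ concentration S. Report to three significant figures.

From the Monod/SRT balance for a CMAS, S = K_s·(1+k_d θ_c)/[θ_c·(Y k − k_d) − 1] = 49.7 × (1 + 0.0600 × 14.2) / [14.2 × (0.651 × 3.70 − 0.0600) − 1] = 92.04 / 32.35 = 2.845 mg/L.

S ≈ 2.85 mg/L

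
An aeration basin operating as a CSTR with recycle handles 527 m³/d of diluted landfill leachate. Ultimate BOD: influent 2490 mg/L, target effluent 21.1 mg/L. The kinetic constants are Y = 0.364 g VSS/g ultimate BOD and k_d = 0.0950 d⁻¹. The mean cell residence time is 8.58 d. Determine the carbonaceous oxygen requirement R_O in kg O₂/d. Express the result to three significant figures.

The observed yield is Y_obs = Y/(1 + k_d·θ_c) = 0.364 / (1 + 0.0950 × 8.58) = 0.364 / 1.815 = 0.2005 g VSS per g ultimate BOD removed.
Mass of ultimate BOD removed per day: Q(S₀ − S) = 527 × 2469 g/m³ = 1301 kg/d.
P_X = Y_obs·Q·(S₀ − S) = 0.2005 × 1301 = 260.9 kg VSS/d.
Carbonaceous O₂ demand = substrate oxidised − cell-mass equivalent = 1301 − 1.42 × 260.9 = 930.6 kg O₂/d.

R_O ≈ 931 kg O₂/d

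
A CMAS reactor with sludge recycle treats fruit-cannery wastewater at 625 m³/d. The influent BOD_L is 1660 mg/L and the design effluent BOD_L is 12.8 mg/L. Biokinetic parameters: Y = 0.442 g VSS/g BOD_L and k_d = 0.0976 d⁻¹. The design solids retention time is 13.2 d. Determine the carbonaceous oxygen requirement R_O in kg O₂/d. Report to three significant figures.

R_O ≈ 747 kg O₂/d

Observed yield with endogenous decay: Y_obs = Y / (1 + k_d·θ_c) = 0.442 / (1 + 0.0976 × 13.2) = 0.442 / 2.288 = 0.1932 g VSS/g BOD_L.
ΔS = 1660 − 12.8 = 1647 mg/L, so the substrate removal rate is 625 × 1647/1000 = 1030 kg BOD_L/d.
Biomass synthesised: P_X = Y_obs × 1030 = 198.9 kg VSS/d.
R_O = Q·ΔS − 1.42 P_X = 1030 − 282.4 = 747.1 kg O₂/d.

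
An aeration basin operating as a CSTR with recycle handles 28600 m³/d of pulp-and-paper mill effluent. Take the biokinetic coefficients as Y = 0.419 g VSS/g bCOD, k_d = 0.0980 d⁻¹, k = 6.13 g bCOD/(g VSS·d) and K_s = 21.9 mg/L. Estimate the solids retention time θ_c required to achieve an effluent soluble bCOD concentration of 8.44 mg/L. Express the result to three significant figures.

From 1/θ_c = Y·k·S/(K_s + S) − k_d: Y·k·S/(K_s+S) = 0.419 × 6.13 × 8.44 / (21.9 + 8.44) = 0.7145 d⁻¹.
1/θ_c = 0.7145 − 0.0980 = 0.6165 d⁻¹, so θ_c = 1.622 d.

θ_c ≈ 1.62 d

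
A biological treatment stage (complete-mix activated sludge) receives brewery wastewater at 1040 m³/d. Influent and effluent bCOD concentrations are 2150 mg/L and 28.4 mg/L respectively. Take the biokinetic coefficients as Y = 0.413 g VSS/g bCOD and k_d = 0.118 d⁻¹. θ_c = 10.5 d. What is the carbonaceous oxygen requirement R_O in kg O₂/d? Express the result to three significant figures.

R_O ≈ 1630 kg O₂/d

Correct the yield for decay: Y_obs = Y/(1 + k_d θ_c) = 0.413 / (1 + 0.118 × 10.5) = 0.413 / 2.239 = 0.1845.
ΔS = 2150 − 28.4 = 2122 mg/L, so the substrate removal rate is 1040 × 2122/1000 = 2206 kg bCOD/d.
Biomass synthesised: P_X = Y_obs × 2206 = 407.0 kg VSS/d.
R_O = Q·ΔS − 1.42 P_X = 2206 − 577.9 = 1629 kg O₂/d.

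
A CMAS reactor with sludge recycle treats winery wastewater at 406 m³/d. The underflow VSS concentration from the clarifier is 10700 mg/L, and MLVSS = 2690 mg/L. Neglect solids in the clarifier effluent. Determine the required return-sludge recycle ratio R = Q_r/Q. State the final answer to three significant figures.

R ≈ 0.336

Mass balance around the secondary clarifier (neglecting effluent solids): R = X / (X_r − X) = 2690 / (10700 − 2690) = 0.3358.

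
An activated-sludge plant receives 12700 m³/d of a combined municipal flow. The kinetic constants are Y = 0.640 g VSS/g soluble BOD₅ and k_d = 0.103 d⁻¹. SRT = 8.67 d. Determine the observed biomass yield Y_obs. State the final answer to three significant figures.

Y_obs = Y / (1 + k_d θ_c) = 0.640 / (1 + 0.103 × 8.67) = 0.640 / 1.893 = 0.3381.

Y_obs ≈ 0.338 g VSS/g soluble BOD₅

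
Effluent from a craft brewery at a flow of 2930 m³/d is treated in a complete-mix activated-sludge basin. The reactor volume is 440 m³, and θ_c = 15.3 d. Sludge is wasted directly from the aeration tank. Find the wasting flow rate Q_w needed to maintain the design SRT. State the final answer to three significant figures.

Q_w ≈ 28.8 m³/d

For wasting at MLVSS concentration, Q_w = V/θ_c = 440.0/15.3 = 28.76 m³/d.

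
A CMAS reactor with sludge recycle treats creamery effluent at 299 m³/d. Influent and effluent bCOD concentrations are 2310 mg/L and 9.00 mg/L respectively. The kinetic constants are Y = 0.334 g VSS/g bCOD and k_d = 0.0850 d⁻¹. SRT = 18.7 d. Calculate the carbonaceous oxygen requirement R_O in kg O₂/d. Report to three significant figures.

R_O ≈ 562 kg O₂/d

Correct the yield for decay: Y_obs = Y/(1 + k_d θ_c) = 0.334 / (1 + 0.0850 × 18.7) = 0.334 / 2.590 = 0.1290.
ΔS = 2310 − 9.00 = 2301 mg/L, so the substrate removal rate is 299 × 2301/1000 = 688.0 kg bCOD/d.
Net sludge production P_X = 0.1290 × 688.0 = 88.74 kg VSS/d.
Carbonaceous O₂ demand = substrate oxidised − cell-mass equivalent = 688.0 − 1.42 × 88.74 = 562.0 kg O₂/d.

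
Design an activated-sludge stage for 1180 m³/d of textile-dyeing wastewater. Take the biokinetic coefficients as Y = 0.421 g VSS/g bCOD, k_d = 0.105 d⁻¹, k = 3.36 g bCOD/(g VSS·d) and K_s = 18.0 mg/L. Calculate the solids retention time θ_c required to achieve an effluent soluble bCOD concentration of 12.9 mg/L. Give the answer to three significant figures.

Specific growth rate at S = 12.9 mg/L: μ = YkS/(K_s+S) = 0.421·3.36·12.9/(18.0+12.9) = 0.5905 d⁻¹.
Then 1/θ_c = μ − k_d = 0.5905 − 0.105 = 0.4855 d⁻¹, giving θ_c = 2.060 d.

θ_c ≈ 2.06 d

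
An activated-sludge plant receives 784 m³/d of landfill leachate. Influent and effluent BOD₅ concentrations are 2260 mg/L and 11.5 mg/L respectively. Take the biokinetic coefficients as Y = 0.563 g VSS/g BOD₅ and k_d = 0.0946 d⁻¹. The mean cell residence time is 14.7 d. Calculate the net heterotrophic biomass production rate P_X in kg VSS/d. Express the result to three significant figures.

P_X ≈ 415 kg VSS/d

Correct the yield for decay: Y_obs = Y/(1 + k_d θ_c) = 0.563 / (1 + 0.0946 × 14.7) = 0.563 / 2.391 = 0.2355.
Mass of BOD₅ removed per day: Q(S₀ − S) = 784 × 2248 g/m³ = 1763 kg/d.
So the net sludge growth is P_X = 0.2355 × 1763 = 415.2 kg VSS/d.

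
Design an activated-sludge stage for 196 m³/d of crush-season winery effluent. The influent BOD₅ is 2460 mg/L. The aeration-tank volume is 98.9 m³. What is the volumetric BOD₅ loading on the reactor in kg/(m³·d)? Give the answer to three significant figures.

L_v ≈ 4.88 kg BOD₅/(m³·d)

L_v = Q S₀ / V = 196 × 2460 × 10⁻³ / 98.90 = 4.875 kg/(m³·d).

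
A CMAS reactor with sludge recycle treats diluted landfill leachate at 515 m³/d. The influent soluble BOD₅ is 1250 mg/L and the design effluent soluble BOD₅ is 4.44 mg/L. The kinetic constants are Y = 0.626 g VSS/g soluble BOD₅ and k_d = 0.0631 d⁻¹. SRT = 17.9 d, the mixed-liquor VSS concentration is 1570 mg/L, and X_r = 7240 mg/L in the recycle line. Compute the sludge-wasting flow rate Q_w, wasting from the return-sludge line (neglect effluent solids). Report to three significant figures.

Steady-state biomass mass balance: V·X·(1 + k_d·θ_c) = Y·Q·(S₀ − S)·θ_c, so V = 0.626 × 515 × (1250 − 4.44) × 17.9 / [1570 × (1 + 0.0631 × 17.9)] = 7.19×10^6 / 3343 = 2150 m³.
θ_c = V·X/(Q_w·X_r) when wasting from the recycle, so Q_w = V·X/(θ_c·X_r) = 2150 × 1570 / (17.9 × 7240) = 26.05 m³/d.

Q_w ≈ 26.0 m³/d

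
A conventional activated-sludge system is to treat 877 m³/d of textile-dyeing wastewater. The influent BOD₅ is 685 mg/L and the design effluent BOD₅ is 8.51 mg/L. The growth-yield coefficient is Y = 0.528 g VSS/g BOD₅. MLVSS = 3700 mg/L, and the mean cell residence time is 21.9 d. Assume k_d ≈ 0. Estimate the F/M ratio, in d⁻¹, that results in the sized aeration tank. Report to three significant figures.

F/M ≈ 0.0876 d⁻¹

Biomass mass balance (decay neglected): V·X = Y·Q·(S₀ − S)·θ_c, so V = 0.528 × 877 × (685 − 8.51) × 21.9 / 3700 = 1854 m³.
Food-to-microorganism ratio F/M = Q S₀ / (V X) = 877 × 685 / (1854 × 3700) = 0.08757 d⁻¹.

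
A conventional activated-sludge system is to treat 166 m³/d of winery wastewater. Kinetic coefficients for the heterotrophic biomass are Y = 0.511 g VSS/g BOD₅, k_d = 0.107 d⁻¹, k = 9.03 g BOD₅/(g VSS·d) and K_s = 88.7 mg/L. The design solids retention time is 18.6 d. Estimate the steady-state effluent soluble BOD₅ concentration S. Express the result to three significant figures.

From the Monod/SRT balance for a CMAS, S = K_s·(1+k_d θ_c)/[θ_c·(Y k − k_d) − 1] = 88.7 × (1 + 0.107 × 18.6) / [18.6 × (0.511 × 9.03 − 0.107) − 1] = 265.2 / 82.84 = 3.202 mg/L.

S ≈ 3.20 mg/L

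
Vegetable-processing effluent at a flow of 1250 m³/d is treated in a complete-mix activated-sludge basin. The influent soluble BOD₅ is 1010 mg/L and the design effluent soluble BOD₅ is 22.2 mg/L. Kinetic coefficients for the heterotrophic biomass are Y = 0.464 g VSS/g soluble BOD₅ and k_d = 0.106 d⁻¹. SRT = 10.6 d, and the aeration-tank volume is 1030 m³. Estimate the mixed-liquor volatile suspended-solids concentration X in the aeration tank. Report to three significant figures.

X ≈ 2780 mg/L

X = Y·Q·ΔS·θ_c / [V·(1 + k_d θ_c)] = 0.464 × 1250 × (1010 − 22.2) × 10.6 / [1030 × (1 + 0.106 × 10.6)] = 2776 mg/L.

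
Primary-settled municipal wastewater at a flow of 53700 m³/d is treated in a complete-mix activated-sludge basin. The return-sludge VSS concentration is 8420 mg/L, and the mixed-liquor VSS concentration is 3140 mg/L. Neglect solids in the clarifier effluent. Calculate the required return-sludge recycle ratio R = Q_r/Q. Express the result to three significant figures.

R = Q_r/Q = X/(X_r − X) = 3140 / (8420 − 3140) = 0.5947.

R ≈ 0.595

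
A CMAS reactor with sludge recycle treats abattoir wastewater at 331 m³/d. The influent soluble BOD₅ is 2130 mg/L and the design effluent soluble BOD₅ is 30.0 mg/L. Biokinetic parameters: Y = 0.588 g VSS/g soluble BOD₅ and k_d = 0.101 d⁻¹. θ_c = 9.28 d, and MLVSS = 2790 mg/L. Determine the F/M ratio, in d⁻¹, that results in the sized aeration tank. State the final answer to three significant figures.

F/M ≈ 0.360 d⁻¹

Rearranging the biomass balance for a CMAS with decay, V = Y·Q·ΔS·θ_c / [X·(1+k_d θ_c)] = 0.588 × 331 × (2130 − 30.0) × 9.28 / [2790 × (1 + 0.101 × 9.28)] = 3.79×10^6 / 5405 = 701.7 m³.
F/M = Q·S₀ / (V·X) = 331 × 2130 / (701.7 × 2790) = 0.3601 g soluble BOD₅·(g VSS·d)⁻¹.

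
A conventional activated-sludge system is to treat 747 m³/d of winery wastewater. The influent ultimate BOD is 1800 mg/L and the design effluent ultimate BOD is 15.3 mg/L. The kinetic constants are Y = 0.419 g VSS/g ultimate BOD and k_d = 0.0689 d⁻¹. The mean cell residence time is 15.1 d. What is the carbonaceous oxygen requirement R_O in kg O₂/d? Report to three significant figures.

R_O ≈ 944 kg O₂/d

Observed yield with endogenous decay: Y_obs = Y / (1 + k_d·θ_c) = 0.419 / (1 + 0.0689 × 15.1) = 0.419 / 2.040 = 0.2054 g VSS/g ultimate BOD.
ΔS = 1800 − 15.3 = 1785 mg/L, so the substrate removal rate is 747 × 1785/1000 = 1333 kg ultimate BOD/d.
Net sludge production P_X = 0.2054 × 1333 = 273.8 kg VSS/d.
R_O = Q·ΔS − 1.42 P_X = 1333 − 388.8 = 944.4 kg O₂/d.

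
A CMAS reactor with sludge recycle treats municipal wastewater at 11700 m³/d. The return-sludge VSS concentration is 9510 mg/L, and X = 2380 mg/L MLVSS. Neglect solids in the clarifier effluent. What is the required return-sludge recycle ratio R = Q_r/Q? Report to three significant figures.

R ≈ 0.334

Mass balance around the secondary clarifier (neglecting effluent solids): R = X / (X_r − X) = 2380 / (9510 − 2380) = 0.3338.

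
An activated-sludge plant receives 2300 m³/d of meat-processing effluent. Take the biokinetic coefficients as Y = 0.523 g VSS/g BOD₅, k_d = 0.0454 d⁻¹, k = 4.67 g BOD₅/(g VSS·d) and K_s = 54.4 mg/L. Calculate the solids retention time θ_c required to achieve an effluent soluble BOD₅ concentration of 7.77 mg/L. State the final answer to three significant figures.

From 1/θ_c = Y·k·S/(K_s + S) − k_d: Y·k·S/(K_s+S) = 0.523 × 4.67 × 7.77 / (54.4 + 7.77) = 0.3053 d⁻¹.
θ_c = 1/(μ − k_d) = 1/(0.3053 − 0.0454) = 1/0.2599 = 3.848 d.

θ_c ≈ 3.85 d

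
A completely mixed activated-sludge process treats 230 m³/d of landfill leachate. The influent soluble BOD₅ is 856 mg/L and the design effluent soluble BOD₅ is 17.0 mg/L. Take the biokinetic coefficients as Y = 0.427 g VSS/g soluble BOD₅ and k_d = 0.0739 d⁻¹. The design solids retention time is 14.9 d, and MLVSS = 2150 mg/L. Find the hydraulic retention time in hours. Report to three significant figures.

Steady-state biomass mass balance: V·X·(1 + k_d·θ_c) = Y·Q·(S₀ − S)·θ_c, so V = 0.427 × 230 × (856 − 17.0) × 14.9 / [2150 × (1 + 0.0739 × 14.9)] = 1.23×10^6 / 4517 = 271.8 m³.
τ = V/Q = 271.8/230 = 1.182 d, or 28.36 h.

τ ≈ 28.4 h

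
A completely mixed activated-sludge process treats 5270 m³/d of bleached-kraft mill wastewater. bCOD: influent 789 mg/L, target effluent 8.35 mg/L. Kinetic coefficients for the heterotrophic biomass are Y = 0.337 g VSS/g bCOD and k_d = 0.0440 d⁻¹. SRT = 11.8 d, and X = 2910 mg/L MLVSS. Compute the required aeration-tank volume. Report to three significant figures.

V ≈ 3700 m³

Rearranging the biomass balance for a CMAS with decay, V = Y·Q·ΔS·θ_c / [X·(1+k_d θ_c)] = 0.337 × 5270 × (789 − 8.35) × 11.8 / [2910 × (1 + 0.0440 × 11.8)] = 1.64×10^7 / 4421 = 3701 m³.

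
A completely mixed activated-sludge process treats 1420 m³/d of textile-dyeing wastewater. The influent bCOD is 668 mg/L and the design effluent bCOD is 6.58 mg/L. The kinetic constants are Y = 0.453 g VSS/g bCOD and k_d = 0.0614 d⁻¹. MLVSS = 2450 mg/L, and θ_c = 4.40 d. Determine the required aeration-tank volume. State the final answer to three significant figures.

Rearranging the biomass balance for a CMAS with decay, V = Y·Q·ΔS·θ_c / [X·(1+k_d θ_c)] = 0.453 × 1420 × (668 − 6.58) × 4.40 / [2450 × (1 + 0.0614 × 4.40)] = 1.87×10^6 / 3112 = 601.6 m³.

V ≈ 602 m³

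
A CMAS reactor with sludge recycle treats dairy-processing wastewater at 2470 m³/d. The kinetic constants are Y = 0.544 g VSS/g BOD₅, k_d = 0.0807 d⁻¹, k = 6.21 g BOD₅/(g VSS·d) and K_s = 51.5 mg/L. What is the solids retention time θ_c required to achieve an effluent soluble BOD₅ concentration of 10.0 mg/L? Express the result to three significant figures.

θ_c ≈ 2.13 d

At the target effluent, Y k S/(K_s+S) = 0.544×6.21×10.0/61.50 = 0.5493 d⁻¹.
1/θ_c = 0.5493 − 0.0807 = 0.4686 d⁻¹, so θ_c = 2.134 d.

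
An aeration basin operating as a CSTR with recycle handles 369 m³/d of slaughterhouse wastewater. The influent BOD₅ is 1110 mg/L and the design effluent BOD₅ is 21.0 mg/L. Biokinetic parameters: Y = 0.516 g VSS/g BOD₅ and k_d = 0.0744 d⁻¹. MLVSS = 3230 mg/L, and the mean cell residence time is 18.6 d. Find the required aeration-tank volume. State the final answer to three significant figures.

V ≈ 501 m³

Rearranging the biomass balance for a CMAS with decay, V = Y·Q·ΔS·θ_c / [X·(1+k_d θ_c)] = 0.516 × 369 × (1110 − 21.0) × 18.6 / [3230 × (1 + 0.0744 × 18.6)] = 3.86×10^6 / 7700 = 500.9 m³.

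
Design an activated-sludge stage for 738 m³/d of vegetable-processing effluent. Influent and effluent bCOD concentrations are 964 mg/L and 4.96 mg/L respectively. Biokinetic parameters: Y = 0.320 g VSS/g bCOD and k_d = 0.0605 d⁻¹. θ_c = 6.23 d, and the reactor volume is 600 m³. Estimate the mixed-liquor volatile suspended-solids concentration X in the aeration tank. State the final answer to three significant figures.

X ≈ 1710 mg/L

From V·X·(1 + k_d·θ_c) = Y·Q·(S₀ − S)·θ_c: X = 0.320 × 738 × (964 − 4.96) × 6.23 / [600 × (1 + 0.0605 × 6.23)] = 1708 mg/L.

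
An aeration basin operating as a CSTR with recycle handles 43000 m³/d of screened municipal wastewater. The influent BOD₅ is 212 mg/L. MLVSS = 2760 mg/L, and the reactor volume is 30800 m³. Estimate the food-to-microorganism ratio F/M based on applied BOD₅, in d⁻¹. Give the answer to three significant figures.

F/M ≈ 0.107 d⁻¹

F/M = applied load / biomass = Q·S₀/(V·X) = 43000 × 212 / (30800 × 2760) = 0.1072 d⁻¹.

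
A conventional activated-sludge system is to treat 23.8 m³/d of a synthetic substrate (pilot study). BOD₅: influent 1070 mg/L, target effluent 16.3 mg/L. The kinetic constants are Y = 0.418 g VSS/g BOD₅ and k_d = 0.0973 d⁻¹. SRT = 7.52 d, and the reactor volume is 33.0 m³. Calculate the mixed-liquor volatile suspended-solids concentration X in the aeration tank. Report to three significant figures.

From V·X·(1 + k_d·θ_c) = Y·Q·(S₀ − S)·θ_c: X = 0.418 × 23.8 × (1070 − 16.3) × 7.52 / [33.0 × (1 + 0.0973 × 7.52)] = 1379 mg/L.

X ≈ 1380 mg/L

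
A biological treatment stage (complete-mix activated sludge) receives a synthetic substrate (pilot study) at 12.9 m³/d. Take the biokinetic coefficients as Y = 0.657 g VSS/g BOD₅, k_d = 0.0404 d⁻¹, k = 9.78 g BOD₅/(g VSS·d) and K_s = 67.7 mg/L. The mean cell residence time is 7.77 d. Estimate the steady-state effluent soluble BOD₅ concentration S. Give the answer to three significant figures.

S ≈ 1.83 mg/L

From the Monod/SRT balance for a CMAS, S = K_s·(1+k_d θ_c)/[θ_c·(Y k − k_d) − 1] = 67.7 × (1 + 0.0404 × 7.77) / [7.77 × (0.657 × 9.78 − 0.0404) − 1] = 88.95 / 48.61 = 1.830 mg/L.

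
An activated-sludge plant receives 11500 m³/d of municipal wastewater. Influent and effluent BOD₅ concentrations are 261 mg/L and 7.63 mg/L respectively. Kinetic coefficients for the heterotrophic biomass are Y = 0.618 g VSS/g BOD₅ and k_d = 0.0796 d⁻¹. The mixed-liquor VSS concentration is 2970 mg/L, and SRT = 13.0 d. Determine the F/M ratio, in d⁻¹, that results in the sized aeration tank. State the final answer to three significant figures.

F/M ≈ 0.261 d⁻¹

Rearranging the biomass balance for a CMAS with decay, V = Y·Q·ΔS·θ_c / [X·(1+k_d θ_c)] = 0.618 × 11500 × (261 − 7.63) × 13.0 / [2970 × (1 + 0.0796 × 13.0)] = 2.34×10^7 / 6043 = 3874 m³.
F/M = applied load / biomass = Q·S₀/(V·X) = 11500 × 261 / (3874 × 2970) = 0.2609 d⁻¹.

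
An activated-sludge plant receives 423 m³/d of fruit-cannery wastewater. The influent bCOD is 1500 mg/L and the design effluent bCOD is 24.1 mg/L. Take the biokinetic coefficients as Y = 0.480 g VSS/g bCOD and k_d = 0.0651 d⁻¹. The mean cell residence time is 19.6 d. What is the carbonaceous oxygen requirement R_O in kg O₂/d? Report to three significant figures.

Observed yield with endogenous decay: Y_obs = Y / (1 + k_d·θ_c) = 0.480 / (1 + 0.0651 × 19.6) = 0.480 / 2.276 = 0.2109 g VSS/g bCOD.
Mass of bCOD removed per day: Q(S₀ − S) = 423 × 1476 g/m³ = 624.3 kg/d.
P_X = Y_obs·Q·(S₀ − S) = 0.2109 × 624.3 = 131.7 kg VSS/d.
R_O = Q·(S₀ − S) − 1.42·P_X = 624.3 − 1.42 × 131.7 = 437.3 kg O₂/d.

R_O ≈ 437 kg O₂/d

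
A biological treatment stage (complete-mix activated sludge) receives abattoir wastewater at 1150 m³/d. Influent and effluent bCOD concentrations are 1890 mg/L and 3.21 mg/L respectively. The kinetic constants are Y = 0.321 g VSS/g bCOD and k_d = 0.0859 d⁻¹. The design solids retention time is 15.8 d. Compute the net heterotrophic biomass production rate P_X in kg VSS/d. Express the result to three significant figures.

P_X ≈ 295 kg VSS/d

Observed yield with endogenous decay: Y_obs = Y / (1 + k_d·θ_c) = 0.321 / (1 + 0.0859 × 15.8) = 0.321 / 2.357 = 0.1362 g VSS/g bCOD.
Q·(S₀ − S) = 1150 × (1890 − 3.21) × 10⁻³ = 2170 kg/d removed.
So the net sludge growth is P_X = 0.1362 × 2170 = 295.5 kg VSS/d.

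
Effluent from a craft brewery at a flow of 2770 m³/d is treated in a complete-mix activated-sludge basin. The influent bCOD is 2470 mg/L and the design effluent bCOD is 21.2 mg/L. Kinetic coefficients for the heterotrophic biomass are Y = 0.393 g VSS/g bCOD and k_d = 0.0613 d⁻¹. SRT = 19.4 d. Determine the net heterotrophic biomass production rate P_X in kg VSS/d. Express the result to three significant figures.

P_X ≈ 1220 kg VSS/d

Observed yield with endogenous decay: Y_obs = Y / (1 + k_d·θ_c) = 0.393 / (1 + 0.0613 × 19.4) = 0.393 / 2.189 = 0.1795 g VSS/g bCOD.
Substrate removed = Q·(S₀ − S) = 2770 m³/d × (2470 − 21.2) g/m³ = 6.78×10^6 g/d = 6783 kg/d.
So the net sludge growth is P_X = 0.1795 × 6783 = 1218 kg VSS/d.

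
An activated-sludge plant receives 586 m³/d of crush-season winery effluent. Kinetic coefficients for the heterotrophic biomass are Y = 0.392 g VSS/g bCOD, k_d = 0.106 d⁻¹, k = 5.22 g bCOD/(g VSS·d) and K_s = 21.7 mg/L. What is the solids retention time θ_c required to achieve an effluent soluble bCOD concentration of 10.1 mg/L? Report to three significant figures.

θ_c ≈ 1.84 d

From 1/θ_c = Y·k·S/(K_s + S) − k_d: Y·k·S/(K_s+S) = 0.392 × 5.22 × 10.1 / (21.7 + 10.1) = 0.6499 d⁻¹.
Then 1/θ_c = μ − k_d = 0.6499 − 0.106 = 0.5439 d⁻¹, giving θ_c = 1.839 d.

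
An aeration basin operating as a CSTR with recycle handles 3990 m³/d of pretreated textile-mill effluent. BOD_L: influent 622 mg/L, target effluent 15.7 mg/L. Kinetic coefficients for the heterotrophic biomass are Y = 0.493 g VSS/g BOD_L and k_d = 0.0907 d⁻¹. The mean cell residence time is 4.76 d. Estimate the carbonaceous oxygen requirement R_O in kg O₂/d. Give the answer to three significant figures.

Correct the yield for decay: Y_obs = Y/(1 + k_d θ_c) = 0.493 / (1 + 0.0907 × 4.76) = 0.493 / 1.432 = 0.3443.
Q·(S₀ − S) = 3990 × (622 − 15.7) × 10⁻³ = 2419 kg/d removed.
Biomass synthesised: P_X = Y_obs × 2419 = 833.0 kg VSS/d.
R_O = Q·ΔS − 1.42 P_X = 2419 − 1183 = 1236 kg O₂/d.

R_O ≈ 1240 kg O₂/d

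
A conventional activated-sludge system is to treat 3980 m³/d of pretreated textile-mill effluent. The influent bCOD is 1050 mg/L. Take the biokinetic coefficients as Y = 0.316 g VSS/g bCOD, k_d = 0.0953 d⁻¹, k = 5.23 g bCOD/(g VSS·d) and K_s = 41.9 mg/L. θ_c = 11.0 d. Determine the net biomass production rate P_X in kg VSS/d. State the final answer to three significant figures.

P_X ≈ 641 kg VSS/d

For a completely mixed reactor with recycle the Lawrence–McCarty relation gives S = K_s·(1 + k_d·θ_c) / [θ_c·(Y·k − k_d) − 1] = 41.9 × (1 + 0.0953 × 11.0) / [11.0 × (0.316 × 5.23 − 0.0953) − 1] = 85.82 / 16.13 = 5.320 mg/L.
Y_obs = Y / (1 + k_d θ_c) = 0.316 / (1 + 0.0953 × 11.0) = 0.316 / 2.048 = 0.1543.
Mass of bCOD removed per day: Q(S₀ − S) = 3980 × 1045 g/m³ = 4158 kg/d.
So the net sludge growth is P_X = 0.1543 × 4158 = 641.4 kg VSS/d.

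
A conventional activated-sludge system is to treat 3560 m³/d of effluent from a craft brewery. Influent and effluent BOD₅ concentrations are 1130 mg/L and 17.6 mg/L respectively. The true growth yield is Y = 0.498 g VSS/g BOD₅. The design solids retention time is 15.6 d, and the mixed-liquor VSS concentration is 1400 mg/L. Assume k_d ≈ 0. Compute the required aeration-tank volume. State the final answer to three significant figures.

V ≈ 22000 m³

With k_d = 0 the design equation reduces to V = Y Q (S₀−S) θ_c / X = 0.498 × 3560 × (1130 − 17.6) × 15.6 / 1400 = 21975 m³.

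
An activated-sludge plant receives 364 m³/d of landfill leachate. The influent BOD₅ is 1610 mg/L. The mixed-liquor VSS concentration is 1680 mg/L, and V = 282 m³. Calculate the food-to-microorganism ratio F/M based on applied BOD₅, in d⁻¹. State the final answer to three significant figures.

F/M = Q·S₀ / (V·X) = 364 × 1610 / (282.0 × 1680) = 1.237 g BOD₅·(g VSS·d)⁻¹.

F/M ≈ 1.24 d⁻¹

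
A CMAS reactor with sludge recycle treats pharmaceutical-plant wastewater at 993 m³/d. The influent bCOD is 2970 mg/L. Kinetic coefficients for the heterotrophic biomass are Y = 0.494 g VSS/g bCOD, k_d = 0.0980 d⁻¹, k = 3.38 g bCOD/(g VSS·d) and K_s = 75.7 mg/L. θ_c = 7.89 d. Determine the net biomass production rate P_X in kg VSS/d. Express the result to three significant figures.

P_X ≈ 818 kg VSS/d

For a completely mixed reactor with recycle the Lawrence–McCarty relation gives S = K_s·(1 + k_d·θ_c) / [θ_c·(Y·k − k_d) − 1] = 75.7 × (1 + 0.0980 × 7.89) / [7.89 × (0.494 × 3.38 − 0.0980) − 1] = 134.2 / 11.40 = 11.77 mg/L.
The observed yield is Y_obs = Y/(1 + k_d·θ_c) = 0.494 / (1 + 0.0980 × 7.89) = 0.494 / 1.773 = 0.2786 g VSS per g bCOD removed.
Mass of bCOD removed per day: Q(S₀ − S) = 993 × 2958 g/m³ = 2937 kg/d.
Net biomass production P_X = Y_obs × Q·(S₀ − S) = 0.2786 × 2937 = 818.4 kg VSS/d.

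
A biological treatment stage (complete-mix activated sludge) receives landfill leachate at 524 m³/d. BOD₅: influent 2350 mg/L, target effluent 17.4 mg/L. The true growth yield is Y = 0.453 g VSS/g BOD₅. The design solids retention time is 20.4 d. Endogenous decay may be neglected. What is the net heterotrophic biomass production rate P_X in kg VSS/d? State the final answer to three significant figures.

Since k_d ≈ 0, Y_obs = Y = 0.453 g VSS/g BOD₅.
ΔS = 2350 − 17.4 = 2333 mg/L, so the substrate removal rate is 524 × 2333/1000 = 1222 kg BOD₅/d.
So the net sludge growth is P_X = 0.4530 × 1222 = 553.7 kg VSS/d.

P_X ≈ 554 kg VSS/d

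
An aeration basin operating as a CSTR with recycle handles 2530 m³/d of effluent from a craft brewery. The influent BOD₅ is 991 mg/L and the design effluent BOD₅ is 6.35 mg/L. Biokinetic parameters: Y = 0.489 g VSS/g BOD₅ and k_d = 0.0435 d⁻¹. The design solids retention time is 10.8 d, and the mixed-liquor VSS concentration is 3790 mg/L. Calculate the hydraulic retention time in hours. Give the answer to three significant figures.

τ ≈ 22.4 h

Rearranging the biomass balance for a CMAS with decay, V = Y·Q·ΔS·θ_c / [X·(1+k_d θ_c)] = 0.489 × 2530 × (991 − 6.35) × 10.8 / [3790 × (1 + 0.0435 × 10.8)] = 1.32×10^7 / 5571 = 2362 m³.
τ = V/Q = 2362/2530 = 0.9335 d, or 22.40 h.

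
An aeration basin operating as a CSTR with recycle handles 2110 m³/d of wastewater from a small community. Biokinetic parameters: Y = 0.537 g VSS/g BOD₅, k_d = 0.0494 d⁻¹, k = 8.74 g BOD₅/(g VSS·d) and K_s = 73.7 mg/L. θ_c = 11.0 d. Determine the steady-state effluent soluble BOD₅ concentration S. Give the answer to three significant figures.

For a completely mixed reactor with recycle the Lawrence–McCarty relation gives S = K_s·(1 + k_d·θ_c) / [θ_c·(Y·k − k_d) − 1] = 73.7 × (1 + 0.0494 × 11.0) / [11.0 × (0.537 × 8.74 − 0.0494) − 1] = 113.7 / 50.08 = 2.271 mg/L.

S ≈ 2.27 mg/L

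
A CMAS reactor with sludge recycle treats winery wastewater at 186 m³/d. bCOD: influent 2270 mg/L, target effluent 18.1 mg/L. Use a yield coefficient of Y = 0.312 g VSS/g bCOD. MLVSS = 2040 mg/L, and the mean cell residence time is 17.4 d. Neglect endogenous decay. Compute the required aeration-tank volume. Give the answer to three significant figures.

V ≈ 1110 m³

With k_d = 0 the design equation reduces to V = Y Q (S₀−S) θ_c / X = 0.312 × 186 × (2270 − 18.1) × 17.4 / 2040 = 1115 m³.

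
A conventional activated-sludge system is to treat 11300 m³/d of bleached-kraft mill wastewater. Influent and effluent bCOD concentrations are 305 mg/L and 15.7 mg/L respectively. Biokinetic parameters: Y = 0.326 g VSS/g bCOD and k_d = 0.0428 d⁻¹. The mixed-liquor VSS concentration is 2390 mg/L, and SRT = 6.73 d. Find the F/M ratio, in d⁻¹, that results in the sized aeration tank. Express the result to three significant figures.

From the SRT design equation V = Y Q (S₀−S) θ_c / [X (1 + k_d θ_c)] = 0.326 × 11300 × (305 − 15.7) × 6.73 / [2390 × (1 + 0.0428 × 6.73)] = 7.17×10^6 / 3078 = 2330 m³.
Food-to-microorganism ratio F/M = Q S₀ / (V X) = 11300 × 305 / (2330 × 2390) = 0.6189 d⁻¹.

F/M ≈ 0.619 d⁻¹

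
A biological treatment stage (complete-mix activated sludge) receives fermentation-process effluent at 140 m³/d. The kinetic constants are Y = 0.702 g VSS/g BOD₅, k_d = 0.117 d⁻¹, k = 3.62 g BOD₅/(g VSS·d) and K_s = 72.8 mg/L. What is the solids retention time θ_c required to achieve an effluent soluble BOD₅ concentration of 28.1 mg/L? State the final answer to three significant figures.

θ_c ≈ 1.69 d

Specific growth rate at S = 28.1 mg/L: μ = YkS/(K_s+S) = 0.702·3.62·28.1/(72.8+28.1) = 0.7077 d⁻¹.
Then 1/θ_c = μ − k_d = 0.7077 − 0.117 = 0.5907 d⁻¹, giving θ_c = 1.693 d.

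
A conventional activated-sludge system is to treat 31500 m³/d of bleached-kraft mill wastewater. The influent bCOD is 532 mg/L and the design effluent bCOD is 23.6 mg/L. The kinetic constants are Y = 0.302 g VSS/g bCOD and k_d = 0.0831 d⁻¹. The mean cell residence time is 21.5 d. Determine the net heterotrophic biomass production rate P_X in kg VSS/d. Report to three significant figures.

P_X ≈ 1740 kg VSS/d

Y_obs = Y / (1 + k_d θ_c) = 0.302 / (1 + 0.0831 × 21.5) = 0.302 / 2.787 = 0.1084.
Q·(S₀ − S) = 31500 × (532 − 23.6) × 10⁻³ = 16015 kg/d removed.
So the net sludge growth is P_X = 0.1084 × 16015 = 1736 kg VSS/d.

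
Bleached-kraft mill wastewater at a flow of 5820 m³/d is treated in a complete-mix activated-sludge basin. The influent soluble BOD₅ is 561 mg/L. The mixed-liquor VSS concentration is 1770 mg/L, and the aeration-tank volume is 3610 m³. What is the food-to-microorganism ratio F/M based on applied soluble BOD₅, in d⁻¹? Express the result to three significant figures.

F/M ≈ 0.511 d⁻¹

F/M = applied load / biomass = Q·S₀/(V·X) = 5820 × 561 / (3610 × 1770) = 0.5110 d⁻¹.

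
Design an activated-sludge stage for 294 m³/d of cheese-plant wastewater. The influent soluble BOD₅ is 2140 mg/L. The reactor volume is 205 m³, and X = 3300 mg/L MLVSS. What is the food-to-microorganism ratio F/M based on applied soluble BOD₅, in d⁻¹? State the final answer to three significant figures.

Food-to-microorganism ratio F/M = Q S₀ / (V X) = 294 × 2140 / (205.0 × 3300) = 0.9300 d⁻¹.

F/M ≈ 0.930 d⁻¹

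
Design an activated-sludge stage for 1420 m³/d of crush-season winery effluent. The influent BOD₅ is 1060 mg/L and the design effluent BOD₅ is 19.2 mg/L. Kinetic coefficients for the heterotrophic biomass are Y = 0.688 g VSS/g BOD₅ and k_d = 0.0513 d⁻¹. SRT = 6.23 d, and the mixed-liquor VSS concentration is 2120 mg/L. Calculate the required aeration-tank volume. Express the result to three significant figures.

Rearranging the biomass balance for a CMAS with decay, V = Y·Q·ΔS·θ_c / [X·(1+k_d θ_c)] = 0.688 × 1420 × (1060 − 19.2) × 6.23 / [2120 × (1 + 0.0513 × 6.23)] = 6.33×10^6 / 2798 = 2264 m³.

V ≈ 2260 m³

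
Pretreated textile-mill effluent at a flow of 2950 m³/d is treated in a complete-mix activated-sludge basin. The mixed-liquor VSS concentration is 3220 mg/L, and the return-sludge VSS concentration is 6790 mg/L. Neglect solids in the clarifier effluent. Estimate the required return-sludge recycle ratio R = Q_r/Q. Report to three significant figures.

R ≈ 0.902

R = Q_r/Q = X/(X_r − X) = 3220 / (6790 − 3220) = 0.9020.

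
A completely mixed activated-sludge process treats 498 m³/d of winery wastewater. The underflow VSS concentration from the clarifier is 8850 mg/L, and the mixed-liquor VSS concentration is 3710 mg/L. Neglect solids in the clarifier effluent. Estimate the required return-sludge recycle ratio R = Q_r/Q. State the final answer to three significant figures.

R = Q_r/Q = X/(X_r − X) = 3710 / (8850 − 3710) = 0.7218.

R ≈ 0.722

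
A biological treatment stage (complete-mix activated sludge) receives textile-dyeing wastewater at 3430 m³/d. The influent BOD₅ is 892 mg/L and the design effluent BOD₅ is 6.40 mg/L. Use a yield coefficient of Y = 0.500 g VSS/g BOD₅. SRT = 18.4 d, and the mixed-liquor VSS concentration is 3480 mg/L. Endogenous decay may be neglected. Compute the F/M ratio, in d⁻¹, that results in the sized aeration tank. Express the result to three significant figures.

V·X = Y·Q·ΔS·θ_c gives V = 0.500 × 3430 × (892 − 6.40) × 18.4 / 3480 = 8030 m³.
Food-to-microorganism ratio F/M = Q S₀ / (V X) = 3430 × 892 / (8030 × 3480) = 0.1095 d⁻¹.

F/M ≈ 0.109 d⁻¹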